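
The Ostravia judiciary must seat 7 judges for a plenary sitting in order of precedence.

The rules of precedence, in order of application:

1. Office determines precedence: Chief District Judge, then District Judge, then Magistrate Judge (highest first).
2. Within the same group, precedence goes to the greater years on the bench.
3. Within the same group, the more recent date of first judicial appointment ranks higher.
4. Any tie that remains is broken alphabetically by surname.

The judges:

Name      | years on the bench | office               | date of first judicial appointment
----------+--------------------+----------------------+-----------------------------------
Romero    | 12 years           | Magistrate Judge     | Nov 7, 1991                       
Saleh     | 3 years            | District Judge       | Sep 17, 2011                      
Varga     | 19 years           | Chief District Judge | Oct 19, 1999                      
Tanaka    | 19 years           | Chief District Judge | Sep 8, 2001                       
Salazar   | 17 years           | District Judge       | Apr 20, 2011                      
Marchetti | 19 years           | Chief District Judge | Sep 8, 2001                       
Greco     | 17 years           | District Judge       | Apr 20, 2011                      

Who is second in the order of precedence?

By office: Marchetti, Tanaka and Varga (Chief District Judge); then Greco, Salazar and Saleh (District Judge); then Romero (Magistrate Judge).
Marchetti, Tanaka and Varga all have years on the bench 19 years, so the next rule applies.
Among Marchetti, Tanaka and Varga, by date of first judicial appointment (later first): Marchetti and Tanaka (Sep 8, 2001) before Varga (Oct 19, 1999).
Among Marchetti and Tanaka, alphabetically by surname: Marchetti before Tanaka.
Among Greco, Salazar and Saleh, by years on the bench (higher first): Greco and Salazar (17 years) before Saleh (3 years).
Greco and Salazar both have date of first judicial appointment Apr 20, 2011, so the next rule applies.
Among Greco and Salazar, alphabetically by surname: Greco before Salazar.
Order: Marchetti, Tanaka, Varga, Greco, Salazar, Saleh, Romero.

Tanaka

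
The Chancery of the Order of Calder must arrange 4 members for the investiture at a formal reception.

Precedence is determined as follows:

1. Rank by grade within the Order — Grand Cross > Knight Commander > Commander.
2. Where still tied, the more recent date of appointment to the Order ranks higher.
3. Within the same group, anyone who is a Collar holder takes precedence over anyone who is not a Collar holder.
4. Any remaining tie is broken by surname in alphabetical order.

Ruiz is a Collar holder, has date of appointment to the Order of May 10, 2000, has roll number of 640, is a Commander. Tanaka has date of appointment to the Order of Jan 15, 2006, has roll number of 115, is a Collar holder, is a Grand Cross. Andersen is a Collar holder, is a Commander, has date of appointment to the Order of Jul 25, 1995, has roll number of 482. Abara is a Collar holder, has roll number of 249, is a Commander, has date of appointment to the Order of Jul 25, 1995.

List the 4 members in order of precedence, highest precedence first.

By grade within the Order: Tanaka (Grand Cross); then Ruiz, Abara and Andersen (Commander).
Among Ruiz, Abara and Andersen, by date of appointment to the Order (later first): Ruiz (May 10, 2000) before Abara and Andersen (Jul 25, 1995).
Abara and Andersen are each a Collar holder, so the next rule applies.
Among Abara and Andersen, alphabetically by surname: Abara before Andersen.
Full order: Tanaka, Ruiz, Abara, Andersen.

Tanaka, Ruiz, Abara, Andersen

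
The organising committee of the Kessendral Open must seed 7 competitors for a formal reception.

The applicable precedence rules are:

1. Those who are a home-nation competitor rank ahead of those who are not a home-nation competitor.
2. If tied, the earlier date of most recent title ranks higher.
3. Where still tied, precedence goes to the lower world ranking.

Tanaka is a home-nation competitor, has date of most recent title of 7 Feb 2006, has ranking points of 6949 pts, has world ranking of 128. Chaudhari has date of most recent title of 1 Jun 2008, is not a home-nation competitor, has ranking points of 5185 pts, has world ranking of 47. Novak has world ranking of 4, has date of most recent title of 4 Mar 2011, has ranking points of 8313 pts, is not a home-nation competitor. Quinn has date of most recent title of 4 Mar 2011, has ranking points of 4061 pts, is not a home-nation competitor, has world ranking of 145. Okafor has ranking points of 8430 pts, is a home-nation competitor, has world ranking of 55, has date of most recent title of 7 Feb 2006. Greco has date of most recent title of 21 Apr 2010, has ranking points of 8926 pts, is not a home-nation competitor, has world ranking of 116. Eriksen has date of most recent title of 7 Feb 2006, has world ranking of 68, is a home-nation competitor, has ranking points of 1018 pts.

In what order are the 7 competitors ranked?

Okafor, Eriksen, Tanaka, Chaudhari, Greco, Novak, Quinn

By the first rule: Okafor, Eriksen and Tanaka (each a home-nation competitor); then Chaudhari, Greco, Novak and Quinn (each not a home-nation competitor).
Okafor, Eriksen and Tanaka all have date of most recent title 7 Feb 2006, so the next rule applies.
Among Okafor, Eriksen and Tanaka, by world ranking (lower first): Okafor (55) before Eriksen (68) before Tanaka (128).
Among Chaudhari, Greco, Novak and Quinn, by date of most recent title (earlier first): Chaudhari (1 Jun 2008) before Greco (21 Apr 2010) before Novak and Quinn (4 Mar 2011).
Among Novak and Quinn, by world ranking (lower first): Novak (4) before Quinn (145).
Full order: Okafor, Eriksen, Tanaka, Chaudhari, Greco, Novak, Quinn.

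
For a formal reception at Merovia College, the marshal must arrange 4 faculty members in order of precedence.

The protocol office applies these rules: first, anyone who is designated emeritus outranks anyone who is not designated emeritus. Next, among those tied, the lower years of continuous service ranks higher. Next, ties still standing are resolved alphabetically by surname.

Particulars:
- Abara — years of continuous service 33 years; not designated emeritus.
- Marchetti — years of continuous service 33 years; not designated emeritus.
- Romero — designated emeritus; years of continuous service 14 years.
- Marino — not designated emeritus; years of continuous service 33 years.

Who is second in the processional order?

By the first rule: Romero (designated emeritus); then Abara, Marchetti and Marino (each not designated emeritus).
Abara, Marchetti and Marino all have years of continuous service 33 years, so the next rule applies.
Among Abara, Marchetti and Marino, alphabetically by surname: Abara before Marchetti before Marino.
Order: Romero, Abara, Marchetti, Marino.

Abara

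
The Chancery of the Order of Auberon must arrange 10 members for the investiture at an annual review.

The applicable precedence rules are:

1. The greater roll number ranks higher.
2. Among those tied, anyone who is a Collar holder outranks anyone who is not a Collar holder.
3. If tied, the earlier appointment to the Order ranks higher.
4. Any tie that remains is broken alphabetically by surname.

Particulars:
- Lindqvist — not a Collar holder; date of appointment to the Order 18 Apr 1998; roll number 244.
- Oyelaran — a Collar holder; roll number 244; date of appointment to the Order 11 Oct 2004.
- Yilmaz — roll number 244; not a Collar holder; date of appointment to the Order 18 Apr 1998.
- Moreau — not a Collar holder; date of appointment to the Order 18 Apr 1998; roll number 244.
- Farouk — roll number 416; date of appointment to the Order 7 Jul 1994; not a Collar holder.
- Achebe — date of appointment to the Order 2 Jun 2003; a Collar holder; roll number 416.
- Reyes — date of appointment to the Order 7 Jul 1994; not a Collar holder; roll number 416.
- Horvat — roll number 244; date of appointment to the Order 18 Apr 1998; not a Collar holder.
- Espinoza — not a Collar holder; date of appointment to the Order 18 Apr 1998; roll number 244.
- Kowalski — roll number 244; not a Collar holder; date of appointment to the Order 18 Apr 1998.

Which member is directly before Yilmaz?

By roll number (higher first): Achebe, Farouk and Reyes (each 416); then Oyelaran, Espinoza, Horvat, Kowalski, Lindqvist, Moreau and Yilmaz (each 244).
Among Achebe, Farouk and Reyes, a Collar holder before not a Collar holder: Achebe (a Collar holder) before Farouk and Reyes (not a Collar holder).
Farouk and Reyes both have date of appointment to the Order 7 Jul 1994, so the next rule applies.
Among Farouk and Reyes, alphabetically by surname: Farouk before Reyes.
Among Oyelaran, Espinoza, Horvat, Kowalski, Lindqvist, Moreau and Yilmaz, a Collar holder before not a Collar holder: Oyelaran (a Collar holder) before Espinoza, Horvat, Kowalski, Lindqvist, Moreau and Yilmaz (not a Collar holder).
Espinoza, Horvat, Kowalski, Lindqvist, Moreau and Yilmaz all have date of appointment to the Order 18 Apr 1998, so the next rule applies.
Among Espinoza, Horvat, Kowalski, Lindqvist, Moreau and Yilmaz, alphabetically by surname: Espinoza before Horvat before Kowalski before Lindqvist before Moreau before Yilmaz.
Order: Achebe, Farouk, Reyes, Oyelaran, Espinoza, Horvat, Kowalski, Lindqvist, Moreau, Yilmaz.

Moreau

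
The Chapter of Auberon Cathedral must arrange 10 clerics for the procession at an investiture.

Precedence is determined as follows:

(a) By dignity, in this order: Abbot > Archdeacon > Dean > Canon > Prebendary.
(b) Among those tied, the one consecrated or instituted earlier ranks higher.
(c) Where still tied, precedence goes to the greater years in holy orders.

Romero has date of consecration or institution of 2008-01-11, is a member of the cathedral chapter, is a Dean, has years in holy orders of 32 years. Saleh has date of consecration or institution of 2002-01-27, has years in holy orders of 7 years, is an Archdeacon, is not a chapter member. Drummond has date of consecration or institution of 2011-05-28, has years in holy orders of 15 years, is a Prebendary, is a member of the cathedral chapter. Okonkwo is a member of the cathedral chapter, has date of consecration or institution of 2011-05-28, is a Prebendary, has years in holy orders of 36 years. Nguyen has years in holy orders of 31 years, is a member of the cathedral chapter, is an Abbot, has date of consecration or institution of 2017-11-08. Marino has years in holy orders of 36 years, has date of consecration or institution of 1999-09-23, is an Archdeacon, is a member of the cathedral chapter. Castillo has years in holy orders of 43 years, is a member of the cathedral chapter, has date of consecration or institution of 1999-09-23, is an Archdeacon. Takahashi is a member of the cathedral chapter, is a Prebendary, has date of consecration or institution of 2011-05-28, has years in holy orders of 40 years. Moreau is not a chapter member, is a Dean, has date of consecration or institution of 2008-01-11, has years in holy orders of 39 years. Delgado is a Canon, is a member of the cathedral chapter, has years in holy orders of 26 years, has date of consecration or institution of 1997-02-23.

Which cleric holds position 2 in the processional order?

By dignity: Nguyen (Abbot); then Castillo, Marino and Saleh (Archdeacon); then Moreau and Romero (Dean); then Delgado (Canon); then Takahashi, Okonkwo and Drummond (Prebendary).
Among Castillo, Marino and Saleh, by date of consecration or institution (earlier first): Castillo and Marino (1999-09-23) before Saleh (2002-01-27).
Among Castillo and Marino, by years in holy orders (higher first): Castillo (43 years) before Marino (36 years).
Moreau and Romero both have date of consecration or institution 2008-01-11, so the next rule applies.
Among Moreau and Romero, by years in holy orders (higher first): Moreau (39 years) before Romero (32 years).
Takahashi, Okonkwo and Drummond all have date of consecration or institution 2011-05-28, so the next rule applies.
Among Takahashi, Okonkwo and Drummond, by years in holy orders (higher first): Takahashi (40 years) before Okonkwo (36 years) before Drummond (15 years).
Order: Nguyen, Castillo, Marino, Saleh, Moreau, Romero, Delgado, Takahashi, Okonkwo, Drummond.

Castillo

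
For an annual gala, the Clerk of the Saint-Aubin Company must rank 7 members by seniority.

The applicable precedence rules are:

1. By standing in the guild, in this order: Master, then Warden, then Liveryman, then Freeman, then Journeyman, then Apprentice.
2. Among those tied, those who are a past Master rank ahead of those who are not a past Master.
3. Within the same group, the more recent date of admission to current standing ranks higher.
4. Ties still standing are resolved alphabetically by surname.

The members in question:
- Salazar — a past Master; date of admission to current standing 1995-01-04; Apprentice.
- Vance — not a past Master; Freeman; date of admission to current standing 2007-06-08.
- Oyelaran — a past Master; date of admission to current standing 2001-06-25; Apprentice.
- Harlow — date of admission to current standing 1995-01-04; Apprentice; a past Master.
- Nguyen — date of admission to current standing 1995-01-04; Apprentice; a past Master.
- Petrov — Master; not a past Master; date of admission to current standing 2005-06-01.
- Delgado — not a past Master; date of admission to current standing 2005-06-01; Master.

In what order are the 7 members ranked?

By standing in the guild: Delgado and Petrov (Master); then Vance (Freeman); then Oyelaran, Harlow, Nguyen and Salazar (Apprentice).
Delgado and Petrov are each not a past Master, so the next rule applies.
Delgado and Petrov both have date of admission to current standing 2005-06-01, so the next rule applies.
Among Delgado and Petrov, alphabetically by surname: Delgado before Petrov.
Oyelaran, Harlow, Nguyen and Salazar are each a past Master, so the next rule applies.
Among Oyelaran, Harlow, Nguyen and Salazar, by date of admission to current standing (later first): Oyelaran (2001-06-25) before Harlow, Nguyen and Salazar (1995-01-04).
Among Harlow, Nguyen and Salazar, alphabetically by surname: Harlow before Nguyen before Salazar.
Full order: Delgado, Petrov, Vance, Oyelaran, Harlow, Nguyen, Salazar.

Delgado, Petrov, Vance, Oyelaran, Harlow, Nguyen, Salazar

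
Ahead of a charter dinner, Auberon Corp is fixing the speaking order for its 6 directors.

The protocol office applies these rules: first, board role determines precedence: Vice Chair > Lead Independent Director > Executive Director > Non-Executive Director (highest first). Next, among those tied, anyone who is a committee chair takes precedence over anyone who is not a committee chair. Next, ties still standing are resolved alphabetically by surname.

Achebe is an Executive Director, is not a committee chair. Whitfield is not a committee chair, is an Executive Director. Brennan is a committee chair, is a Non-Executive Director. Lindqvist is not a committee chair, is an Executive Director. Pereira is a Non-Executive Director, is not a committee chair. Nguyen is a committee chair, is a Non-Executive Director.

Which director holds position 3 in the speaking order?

By board role: Achebe, Lindqvist and Whitfield (Executive Director); then Brennan, Nguyen and Pereira (Non-Executive Director).
Achebe, Lindqvist and Whitfield are each not a committee chair, so the next rule applies.
Among Achebe, Lindqvist and Whitfield, alphabetically by surname: Achebe before Lindqvist before Whitfield.
Among Brennan, Nguyen and Pereira, a committee chair before not a committee chair: Brennan and Nguyen (a committee chair) before Pereira (not a committee chair).
Among Brennan and Nguyen, alphabetically by surname: Brennan before Nguyen.
Order: Achebe, Lindqvist, Whitfield, Brennan, Nguyen, Pereira.

Whitfield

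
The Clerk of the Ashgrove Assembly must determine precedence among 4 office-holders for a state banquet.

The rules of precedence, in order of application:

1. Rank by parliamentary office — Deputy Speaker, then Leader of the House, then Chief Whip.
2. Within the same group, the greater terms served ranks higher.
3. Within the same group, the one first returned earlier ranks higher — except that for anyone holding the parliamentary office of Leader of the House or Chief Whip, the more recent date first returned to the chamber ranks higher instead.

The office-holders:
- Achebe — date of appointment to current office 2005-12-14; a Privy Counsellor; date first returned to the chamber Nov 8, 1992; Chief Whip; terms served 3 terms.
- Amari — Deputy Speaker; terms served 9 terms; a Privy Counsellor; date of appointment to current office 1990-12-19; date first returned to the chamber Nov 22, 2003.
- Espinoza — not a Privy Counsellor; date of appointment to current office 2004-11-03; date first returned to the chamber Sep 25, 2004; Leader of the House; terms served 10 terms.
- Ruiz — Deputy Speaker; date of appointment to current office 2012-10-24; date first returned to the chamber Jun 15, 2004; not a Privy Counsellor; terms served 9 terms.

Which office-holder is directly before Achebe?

By parliamentary office: Amari and Ruiz (Deputy Speaker); then Espinoza (Leader of the House); then Achebe (Chief Whip).
Amari and Ruiz both have terms served 9 terms, so the next rule applies.
Among Amari and Ruiz, by date first returned to the chamber (earlier first): Amari (Nov 22, 2003) before Ruiz (Jun 15, 2004).
Order: Amari, Ruiz, Espinoza, Achebe.

Espinoza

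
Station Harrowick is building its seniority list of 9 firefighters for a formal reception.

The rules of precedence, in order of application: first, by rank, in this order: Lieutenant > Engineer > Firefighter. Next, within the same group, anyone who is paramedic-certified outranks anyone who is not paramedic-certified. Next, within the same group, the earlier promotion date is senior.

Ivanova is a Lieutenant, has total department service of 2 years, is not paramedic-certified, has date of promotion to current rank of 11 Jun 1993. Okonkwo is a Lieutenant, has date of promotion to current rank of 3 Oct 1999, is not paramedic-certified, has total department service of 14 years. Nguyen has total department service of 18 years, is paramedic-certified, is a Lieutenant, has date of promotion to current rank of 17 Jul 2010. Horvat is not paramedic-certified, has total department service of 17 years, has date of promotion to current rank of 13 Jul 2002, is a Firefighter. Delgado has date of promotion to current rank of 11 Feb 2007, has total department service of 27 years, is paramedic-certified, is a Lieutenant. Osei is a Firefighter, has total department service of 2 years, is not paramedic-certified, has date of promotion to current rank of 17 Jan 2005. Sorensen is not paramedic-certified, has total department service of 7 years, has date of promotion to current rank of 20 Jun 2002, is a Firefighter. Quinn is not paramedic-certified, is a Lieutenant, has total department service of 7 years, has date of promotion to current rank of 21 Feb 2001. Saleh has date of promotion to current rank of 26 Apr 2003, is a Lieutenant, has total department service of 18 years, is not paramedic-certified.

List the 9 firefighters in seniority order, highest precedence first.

By rank: Delgado, Nguyen, Ivanova, Okonkwo, Quinn and Saleh (Lieutenant); then Sorensen, Horvat and Osei (Firefighter).
Among Delgado, Nguyen, Ivanova, Okonkwo, Quinn and Saleh, paramedic-certified before not paramedic-certified: Delgado and Nguyen (paramedic-certified) before Ivanova, Okonkwo, Quinn and Saleh (not paramedic-certified).
Among Delgado and Nguyen, by date of promotion to current rank (earlier first): Delgado (11 Feb 2007) before Nguyen (17 Jul 2010).
Among Ivanova, Okonkwo, Quinn and Saleh, by date of promotion to current rank (earlier first): Ivanova (11 Jun 1993) before Okonkwo (3 Oct 1999) before Quinn (21 Feb 2001) before Saleh (26 Apr 2003).
Sorensen, Horvat and Osei are each not paramedic-certified, so the next rule applies.
Among Sorensen, Horvat and Osei, by date of promotion to current rank (earlier first): Sorensen (20 Jun 2002) before Horvat (13 Jul 2002) before Osei (17 Jan 2005).
Full order: Delgado, Nguyen, Ivanova, Okonkwo, Quinn, Saleh, Sorensen, Horvat, Osei.

Delgado, Nguyen, Ivanova, Okonkwo, Quinn, Saleh, Sorensen, Horvat, Osei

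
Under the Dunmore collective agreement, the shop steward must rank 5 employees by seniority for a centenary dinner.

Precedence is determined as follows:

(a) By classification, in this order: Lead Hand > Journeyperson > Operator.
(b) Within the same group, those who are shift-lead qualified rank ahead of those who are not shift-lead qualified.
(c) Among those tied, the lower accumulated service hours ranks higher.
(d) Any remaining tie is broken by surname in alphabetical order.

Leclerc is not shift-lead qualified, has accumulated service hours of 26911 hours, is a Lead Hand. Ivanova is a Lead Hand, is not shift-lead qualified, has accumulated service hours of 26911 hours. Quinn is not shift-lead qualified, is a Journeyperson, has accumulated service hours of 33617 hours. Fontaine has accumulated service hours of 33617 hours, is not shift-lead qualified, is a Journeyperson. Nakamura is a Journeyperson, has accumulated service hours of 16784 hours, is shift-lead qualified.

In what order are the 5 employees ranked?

By classification: Ivanova and Leclerc (Lead Hand); then Nakamura, Fontaine and Quinn (Journeyperson).
Ivanova and Leclerc are each not shift-lead qualified, so the next rule applies.
Ivanova and Leclerc both have accumulated service hours 26911 hours, so the next rule applies.
Among Ivanova and Leclerc, alphabetically by surname: Ivanova before Leclerc.
Among Nakamura, Fontaine and Quinn, shift-lead qualified before not shift-lead qualified: Nakamura (shift-lead qualified) before Fontaine and Quinn (not shift-lead qualified).
Fontaine and Quinn both have accumulated service hours 33617 hours, so the next rule applies.
Among Fontaine and Quinn, alphabetically by surname: Fontaine before Quinn.
Full order: Ivanova, Leclerc, Nakamura, Fontaine, Quinn.

Ivanova, Leclerc, Nakamura, Fontaine, Quinn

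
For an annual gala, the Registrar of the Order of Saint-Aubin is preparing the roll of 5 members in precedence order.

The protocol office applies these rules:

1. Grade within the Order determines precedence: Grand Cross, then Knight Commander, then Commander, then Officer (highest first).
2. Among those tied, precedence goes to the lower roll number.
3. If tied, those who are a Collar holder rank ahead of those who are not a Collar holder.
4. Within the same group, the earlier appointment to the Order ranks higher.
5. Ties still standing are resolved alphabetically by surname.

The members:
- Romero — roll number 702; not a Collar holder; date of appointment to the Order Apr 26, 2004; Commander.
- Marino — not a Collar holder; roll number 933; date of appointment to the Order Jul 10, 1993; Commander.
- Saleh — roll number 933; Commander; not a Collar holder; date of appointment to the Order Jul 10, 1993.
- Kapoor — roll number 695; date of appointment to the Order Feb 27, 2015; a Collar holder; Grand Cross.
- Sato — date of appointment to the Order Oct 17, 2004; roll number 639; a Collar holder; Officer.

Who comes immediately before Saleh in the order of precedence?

Marino

By grade within the Order: Kapoor (Grand Cross); then Romero, Marino and Saleh (Commander); then Sato (Officer).
Among Romero, Marino and Saleh, by roll number (lower first): Romero (702) before Marino and Saleh (933).
Marino and Saleh are each not a Collar holder, so the next rule applies.
Marino and Saleh both have date of appointment to the Order Jul 10, 1993, so the next rule applies.
Among Marino and Saleh, alphabetically by surname: Marino before Saleh.
Order: Kapoor, Romero, Marino, Saleh, Sato.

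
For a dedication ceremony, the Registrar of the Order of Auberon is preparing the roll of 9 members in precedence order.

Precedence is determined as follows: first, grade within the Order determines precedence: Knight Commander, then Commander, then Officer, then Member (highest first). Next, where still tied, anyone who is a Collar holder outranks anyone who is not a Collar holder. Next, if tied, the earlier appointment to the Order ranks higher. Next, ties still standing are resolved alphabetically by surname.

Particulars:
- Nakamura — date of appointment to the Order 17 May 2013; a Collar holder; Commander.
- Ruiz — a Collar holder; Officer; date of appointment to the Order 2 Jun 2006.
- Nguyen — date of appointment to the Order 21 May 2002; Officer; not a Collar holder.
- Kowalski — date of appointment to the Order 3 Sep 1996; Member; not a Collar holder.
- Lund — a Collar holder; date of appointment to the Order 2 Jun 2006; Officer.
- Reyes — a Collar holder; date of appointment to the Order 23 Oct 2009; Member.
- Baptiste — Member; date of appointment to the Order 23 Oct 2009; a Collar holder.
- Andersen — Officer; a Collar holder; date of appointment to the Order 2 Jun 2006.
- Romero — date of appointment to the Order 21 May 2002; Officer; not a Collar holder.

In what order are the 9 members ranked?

Nakamura, Andersen, Lund, Ruiz, Nguyen, Romero, Baptiste, Reyes, Kowalski

By grade within the Order: Nakamura (Commander); then Andersen, Lund, Ruiz, Nguyen and Romero (Officer); then Baptiste, Reyes and Kowalski (Member).
Among Andersen, Lund, Ruiz, Nguyen and Romero, a Collar holder before not a Collar holder: Andersen, Lund and Ruiz (a Collar holder) before Nguyen and Romero (not a Collar holder).
Andersen, Lund and Ruiz all have date of appointment to the Order 2 Jun 2006, so the next rule applies.
Among Andersen, Lund and Ruiz, alphabetically by surname: Andersen before Lund before Ruiz.
Nguyen and Romero both have date of appointment to the Order 21 May 2002, so the next rule applies.
Among Nguyen and Romero, alphabetically by surname: Nguyen before Romero.
Among Baptiste, Reyes and Kowalski, a Collar holder before not a Collar holder: Baptiste and Reyes (a Collar holder) before Kowalski (not a Collar holder).
Baptiste and Reyes both have date of appointment to the Order 23 Oct 2009, so the next rule applies.
Among Baptiste and Reyes, alphabetically by surname: Baptiste before Reyes.
Full order: Nakamura, Andersen, Lund, Ruiz, Nguyen, Romero, Baptiste, Reyes, Kowalski.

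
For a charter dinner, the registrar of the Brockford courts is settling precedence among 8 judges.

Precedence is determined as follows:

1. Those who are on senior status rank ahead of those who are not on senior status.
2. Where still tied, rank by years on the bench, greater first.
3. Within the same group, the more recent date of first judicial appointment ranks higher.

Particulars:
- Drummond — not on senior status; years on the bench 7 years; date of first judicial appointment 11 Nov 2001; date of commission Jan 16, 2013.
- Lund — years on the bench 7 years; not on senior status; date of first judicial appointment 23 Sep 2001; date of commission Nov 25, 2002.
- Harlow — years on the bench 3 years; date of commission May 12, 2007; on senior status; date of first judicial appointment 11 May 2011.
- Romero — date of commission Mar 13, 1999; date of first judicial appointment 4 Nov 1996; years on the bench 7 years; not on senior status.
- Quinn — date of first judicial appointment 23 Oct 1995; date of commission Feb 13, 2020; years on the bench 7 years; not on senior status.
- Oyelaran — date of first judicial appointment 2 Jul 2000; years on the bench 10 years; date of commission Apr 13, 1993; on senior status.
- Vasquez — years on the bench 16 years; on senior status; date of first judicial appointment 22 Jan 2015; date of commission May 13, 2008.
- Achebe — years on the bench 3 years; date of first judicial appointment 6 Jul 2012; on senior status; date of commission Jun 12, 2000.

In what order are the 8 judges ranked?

Vasquez, Oyelaran, Achebe, Harlow, Drummond, Lund, Romero, Quinn

By the first rule: Vasquez, Oyelaran, Achebe and Harlow (each on senior status); then Drummond, Lund, Romero and Quinn (each not on senior status).
Among Vasquez, Oyelaran, Achebe and Harlow, by years on the bench (higher first): Vasquez (16 years) before Oyelaran (10 years) before Achebe and Harlow (3 years).
Among Achebe and Harlow, by date of first judicial appointment (later first): Achebe (6 Jul 2012) before Harlow (11 May 2011).
Drummond, Lund, Romero and Quinn all have years on the bench 7 years, so the next rule applies.
Among Drummond, Lund, Romero and Quinn, by date of first judicial appointment (later first): Drummond (11 Nov 2001) before Lund (23 Sep 2001) before Romero (4 Nov 1996) before Quinn (23 Oct 1995).
Full order: Vasquez, Oyelaran, Achebe, Harlow, Drummond, Lund, Romero, Quinn.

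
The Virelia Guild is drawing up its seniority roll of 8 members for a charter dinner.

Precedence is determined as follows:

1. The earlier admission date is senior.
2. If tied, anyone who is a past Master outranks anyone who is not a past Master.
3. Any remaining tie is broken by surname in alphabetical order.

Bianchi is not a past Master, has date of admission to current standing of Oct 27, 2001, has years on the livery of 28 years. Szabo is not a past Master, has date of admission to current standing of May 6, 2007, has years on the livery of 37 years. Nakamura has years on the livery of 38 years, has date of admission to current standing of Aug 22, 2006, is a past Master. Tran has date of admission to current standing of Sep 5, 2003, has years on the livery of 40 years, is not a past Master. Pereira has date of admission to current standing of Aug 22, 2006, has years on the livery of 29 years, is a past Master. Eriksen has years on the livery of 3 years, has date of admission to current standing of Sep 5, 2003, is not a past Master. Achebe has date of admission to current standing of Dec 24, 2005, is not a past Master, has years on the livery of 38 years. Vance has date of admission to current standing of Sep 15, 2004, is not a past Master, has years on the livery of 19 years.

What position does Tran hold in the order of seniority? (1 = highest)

3

By date of admission to current standing (earlier first): Bianchi (Oct 27, 2001); then Eriksen and Tran (both Sep 5, 2003); then Vance (Sep 15, 2004); then Achebe (Dec 24, 2005); then Nakamura and Pereira (both Aug 22, 2006); then Szabo (May 6, 2007).
Eriksen and Tran are each not a past Master, so the next rule applies.
Among Eriksen and Tran, alphabetically by surname: Eriksen before Tran.
Nakamura and Pereira are each a past Master, so the next rule applies.
Among Nakamura and Pereira, alphabetically by surname: Nakamura before Pereira.
Order: Bianchi, Eriksen, Tran, Vance, Achebe, Nakamura, Pereira, Szabo. So position 3.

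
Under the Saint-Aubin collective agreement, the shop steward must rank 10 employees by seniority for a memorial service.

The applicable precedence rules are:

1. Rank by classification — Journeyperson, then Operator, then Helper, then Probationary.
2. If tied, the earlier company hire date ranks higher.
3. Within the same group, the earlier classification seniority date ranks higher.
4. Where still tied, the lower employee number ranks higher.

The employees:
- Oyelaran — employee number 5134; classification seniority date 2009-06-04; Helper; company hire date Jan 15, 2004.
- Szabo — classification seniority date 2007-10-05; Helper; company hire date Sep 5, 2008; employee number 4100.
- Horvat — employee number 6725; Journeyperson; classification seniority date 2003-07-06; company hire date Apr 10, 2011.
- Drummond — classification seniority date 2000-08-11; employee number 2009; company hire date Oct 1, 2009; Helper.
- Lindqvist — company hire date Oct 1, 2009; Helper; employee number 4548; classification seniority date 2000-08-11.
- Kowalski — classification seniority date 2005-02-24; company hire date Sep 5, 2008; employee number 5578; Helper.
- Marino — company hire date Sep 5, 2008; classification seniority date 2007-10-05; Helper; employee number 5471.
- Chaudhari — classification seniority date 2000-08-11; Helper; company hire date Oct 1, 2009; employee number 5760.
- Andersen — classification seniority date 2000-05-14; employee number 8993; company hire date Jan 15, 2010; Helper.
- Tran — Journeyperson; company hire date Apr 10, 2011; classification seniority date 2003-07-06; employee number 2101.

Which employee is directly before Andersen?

By classification: Tran and Horvat (Journeyperson); then Oyelaran, Kowalski, Szabo, Marino, Drummond, Lindqvist, Chaudhari and Andersen (Helper).
Tran and Horvat both have company hire date Apr 10, 2011, so the next rule applies.
Tran and Horvat both have classification seniority date 2003-07-06, so the next rule applies.
Among Tran and Horvat, by employee number (lower first): Tran (2101) before Horvat (6725).
Among Oyelaran, Kowalski, Szabo, Marino, Drummond, Lindqvist, Chaudhari and Andersen, by company hire date (earlier first): Oyelaran (Jan 15, 2004) before Kowalski, Szabo and Marino (Sep 5, 2008) before Drummond, Lindqvist and Chaudhari (Oct 1, 2009) before Andersen (Jan 15, 2010).
Among Kowalski, Szabo and Marino, by classification seniority date (earlier first): Kowalski (2005-02-24) before Szabo and Marino (2007-10-05).
Among Szabo and Marino, by employee number (lower first): Szabo (4100) before Marino (5471).
Drummond, Lindqvist and Chaudhari all have classification seniority date 2000-08-11, so the next rule applies.
Among Drummond, Lindqvist and Chaudhari, by employee number (lower first): Drummond (2009) before Lindqvist (4548) before Chaudhari (5760).
Order: Tran, Horvat, Oyelaran, Kowalski, Szabo, Marino, Drummond, Lindqvist, Chaudhari, Andersen.

Chaudhari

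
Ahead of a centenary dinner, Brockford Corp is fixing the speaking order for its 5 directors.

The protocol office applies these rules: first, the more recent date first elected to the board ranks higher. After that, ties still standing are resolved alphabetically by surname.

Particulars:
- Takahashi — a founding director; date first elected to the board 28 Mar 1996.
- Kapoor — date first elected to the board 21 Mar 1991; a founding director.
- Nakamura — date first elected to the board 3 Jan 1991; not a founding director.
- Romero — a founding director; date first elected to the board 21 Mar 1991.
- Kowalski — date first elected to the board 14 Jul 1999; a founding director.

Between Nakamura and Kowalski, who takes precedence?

By date first elected to the board (later first): Kowalski (14 Jul 1999); then Takahashi (28 Mar 1996); then Kapoor and Romero (both 21 Mar 1991); then Nakamura (3 Jan 1991).
Among Kapoor and Romero, alphabetically by surname: Kapoor before Romero.
So Kowalski takes precedence.

Kowalski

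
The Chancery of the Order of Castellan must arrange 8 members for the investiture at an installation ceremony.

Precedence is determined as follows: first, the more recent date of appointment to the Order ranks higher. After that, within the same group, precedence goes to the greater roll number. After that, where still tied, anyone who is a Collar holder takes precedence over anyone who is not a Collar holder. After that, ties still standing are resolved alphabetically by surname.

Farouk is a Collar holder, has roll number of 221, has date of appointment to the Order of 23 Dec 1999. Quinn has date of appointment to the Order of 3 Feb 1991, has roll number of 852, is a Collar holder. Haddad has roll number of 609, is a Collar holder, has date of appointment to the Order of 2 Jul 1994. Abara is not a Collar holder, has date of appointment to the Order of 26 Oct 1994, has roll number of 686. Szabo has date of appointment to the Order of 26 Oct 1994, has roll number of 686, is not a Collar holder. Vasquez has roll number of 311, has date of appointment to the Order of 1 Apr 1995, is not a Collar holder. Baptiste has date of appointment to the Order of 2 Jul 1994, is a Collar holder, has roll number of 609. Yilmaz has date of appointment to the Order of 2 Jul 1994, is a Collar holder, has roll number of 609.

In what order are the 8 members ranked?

Farouk, Vasquez, Abara, Szabo, Baptiste, Haddad, Yilmaz, Quinn

By date of appointment to the Order (later first): Farouk (23 Dec 1999); then Vasquez (1 Apr 1995); then Abara and Szabo (both 26 Oct 1994); then Baptiste, Haddad and Yilmaz (each 2 Jul 1994); then Quinn (3 Feb 1991).
Abara and Szabo both have roll number 686, so the next rule applies.
Abara and Szabo are each not a Collar holder, so the next rule applies.
Among Abara and Szabo, alphabetically by surname: Abara before Szabo.
Baptiste, Haddad and Yilmaz all have roll number 609, so the next rule applies.
Baptiste, Haddad and Yilmaz are each a Collar holder, so the next rule applies.
Among Baptiste, Haddad and Yilmaz, alphabetically by surname: Baptiste before Haddad before Yilmaz.
Full order: Farouk, Vasquez, Abara, Szabo, Baptiste, Haddad, Yilmaz, Quinn.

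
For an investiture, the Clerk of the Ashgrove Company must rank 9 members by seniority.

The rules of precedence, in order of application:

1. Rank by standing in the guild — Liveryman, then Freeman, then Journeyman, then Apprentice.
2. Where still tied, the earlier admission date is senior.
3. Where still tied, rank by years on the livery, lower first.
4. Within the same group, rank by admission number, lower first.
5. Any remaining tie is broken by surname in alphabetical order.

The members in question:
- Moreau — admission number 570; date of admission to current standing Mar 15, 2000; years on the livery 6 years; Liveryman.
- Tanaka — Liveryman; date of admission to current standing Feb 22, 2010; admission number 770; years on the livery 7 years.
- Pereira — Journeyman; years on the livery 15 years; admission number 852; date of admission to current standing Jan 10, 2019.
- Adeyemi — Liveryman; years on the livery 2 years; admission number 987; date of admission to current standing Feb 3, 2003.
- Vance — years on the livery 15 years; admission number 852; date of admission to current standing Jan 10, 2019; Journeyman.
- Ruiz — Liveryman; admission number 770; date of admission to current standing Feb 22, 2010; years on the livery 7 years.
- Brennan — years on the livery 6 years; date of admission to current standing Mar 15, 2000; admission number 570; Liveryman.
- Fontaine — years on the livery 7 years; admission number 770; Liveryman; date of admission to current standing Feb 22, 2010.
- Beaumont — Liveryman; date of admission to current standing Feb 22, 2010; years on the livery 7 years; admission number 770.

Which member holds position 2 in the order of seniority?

Moreau

By standing in the guild: Brennan, Moreau, Adeyemi, Beaumont, Fontaine, Ruiz and Tanaka (Liveryman); then Pereira and Vance (Journeyman).
Among Brennan, Moreau, Adeyemi, Beaumont, Fontaine, Ruiz and Tanaka, by date of admission to current standing (earlier first): Brennan and Moreau (Mar 15, 2000) before Adeyemi (Feb 3, 2003) before Beaumont, Fontaine, Ruiz and Tanaka (Feb 22, 2010).
Brennan and Moreau both have years on the livery 6 years, so the next rule applies.
Brennan and Moreau both have admission number 570, so the next rule applies.
Among Brennan and Moreau, alphabetically by surname: Brennan before Moreau.
Beaumont, Fontaine, Ruiz and Tanaka all have years on the livery 7 years, so the next rule applies.
Beaumont, Fontaine, Ruiz and Tanaka all have admission number 770, so the next rule applies.
Among Beaumont, Fontaine, Ruiz and Tanaka, alphabetically by surname: Beaumont before Fontaine before Ruiz before Tanaka.
Pereira and Vance both have date of admission to current standing Jan 10, 2019, so the next rule applies.
Pereira and Vance both have years on the livery 15 years, so the next rule applies.
Pereira and Vance both have admission number 852, so the next rule applies.
Among Pereira and Vance, alphabetically by surname: Pereira before Vance.
Order: Brennan, Moreau, Adeyemi, Beaumont, Fontaine, Ruiz, Tanaka, Pereira, Vance.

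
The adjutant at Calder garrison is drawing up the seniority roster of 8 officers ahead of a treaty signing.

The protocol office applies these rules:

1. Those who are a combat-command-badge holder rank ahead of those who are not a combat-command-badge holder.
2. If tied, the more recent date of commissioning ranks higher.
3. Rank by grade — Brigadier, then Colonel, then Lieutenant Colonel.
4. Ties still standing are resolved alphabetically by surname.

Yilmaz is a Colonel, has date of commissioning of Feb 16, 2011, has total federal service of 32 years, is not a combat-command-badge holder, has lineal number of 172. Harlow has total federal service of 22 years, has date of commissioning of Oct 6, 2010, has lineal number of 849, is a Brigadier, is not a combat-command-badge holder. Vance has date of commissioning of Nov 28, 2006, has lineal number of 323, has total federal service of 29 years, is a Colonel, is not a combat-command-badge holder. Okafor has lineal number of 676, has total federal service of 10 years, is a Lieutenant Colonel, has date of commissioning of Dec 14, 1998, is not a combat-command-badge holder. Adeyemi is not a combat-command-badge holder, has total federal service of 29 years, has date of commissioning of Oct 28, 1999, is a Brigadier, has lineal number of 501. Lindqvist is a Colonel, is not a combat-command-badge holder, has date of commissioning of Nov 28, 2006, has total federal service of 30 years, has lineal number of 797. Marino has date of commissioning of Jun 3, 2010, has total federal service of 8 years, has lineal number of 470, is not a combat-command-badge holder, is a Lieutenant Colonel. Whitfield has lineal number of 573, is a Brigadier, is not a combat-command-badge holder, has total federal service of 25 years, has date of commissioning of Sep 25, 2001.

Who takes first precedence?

By the first rule: Yilmaz, Harlow, Marino, Lindqvist, Vance, Whitfield, Adeyemi and Okafor (each not a combat-command-badge holder).
Among Yilmaz, Harlow, Marino, Lindqvist, Vance, Whitfield, Adeyemi and Okafor, by date of commissioning (later first): Yilmaz (Feb 16, 2011) before Harlow (Oct 6, 2010) before Marino (Jun 3, 2010) before Lindqvist and Vance (Nov 28, 2006) before Whitfield (Sep 25, 2001) before Adeyemi (Oct 28, 1999) before Okafor (Dec 14, 1998).
Lindqvist and Vance are each Colonel, so the next rule applies.
Among Lindqvist and Vance, alphabetically by surname: Lindqvist before Vance.
Order: Yilmaz, Harlow, Marino, Lindqvist, Vance, Whitfield, Adeyemi, Okafor.

Yilmaz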